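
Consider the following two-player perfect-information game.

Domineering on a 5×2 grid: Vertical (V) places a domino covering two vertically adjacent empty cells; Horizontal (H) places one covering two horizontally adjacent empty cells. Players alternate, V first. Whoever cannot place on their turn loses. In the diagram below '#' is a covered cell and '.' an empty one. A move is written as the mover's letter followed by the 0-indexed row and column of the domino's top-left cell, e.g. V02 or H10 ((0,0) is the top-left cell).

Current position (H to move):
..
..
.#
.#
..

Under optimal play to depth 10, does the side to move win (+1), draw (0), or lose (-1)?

p1 H@[../../.#/.#/..]: H00[##/../.#/.#/..]+1* H10[../##/.#/.#/..]+1 H40[../../.#/.#/##]-1
p2 V@[##/../.#/.#/..]: V10[##/#./##/.#/..]-1* V20[##/../##/##/..]-1 V30[##/../.#/##/#.]-1
p3 H@[##/#./##/.#/..]: H40[##/#./##/.#/##]+1*
p4 V@[##/#./##/.#/##] terminal -1; root [../../.#/.#/..] d10

value(../../.#/.#/.., H) = +1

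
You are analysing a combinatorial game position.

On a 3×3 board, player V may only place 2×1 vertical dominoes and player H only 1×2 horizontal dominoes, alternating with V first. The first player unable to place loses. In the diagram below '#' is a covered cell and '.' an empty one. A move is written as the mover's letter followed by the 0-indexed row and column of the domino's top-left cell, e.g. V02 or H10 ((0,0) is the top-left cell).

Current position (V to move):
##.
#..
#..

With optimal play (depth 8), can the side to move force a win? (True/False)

V winning at [##./#../#..]: True

ply 1, V at ##./#../#.. | V02=-1→###/#.#/#..; V11=+1→##./##./##.*; V12=+1→##./#.#/#.#
ply 2: ##./##./##. is terminal -1 (H); from ##./#../#.. depth 8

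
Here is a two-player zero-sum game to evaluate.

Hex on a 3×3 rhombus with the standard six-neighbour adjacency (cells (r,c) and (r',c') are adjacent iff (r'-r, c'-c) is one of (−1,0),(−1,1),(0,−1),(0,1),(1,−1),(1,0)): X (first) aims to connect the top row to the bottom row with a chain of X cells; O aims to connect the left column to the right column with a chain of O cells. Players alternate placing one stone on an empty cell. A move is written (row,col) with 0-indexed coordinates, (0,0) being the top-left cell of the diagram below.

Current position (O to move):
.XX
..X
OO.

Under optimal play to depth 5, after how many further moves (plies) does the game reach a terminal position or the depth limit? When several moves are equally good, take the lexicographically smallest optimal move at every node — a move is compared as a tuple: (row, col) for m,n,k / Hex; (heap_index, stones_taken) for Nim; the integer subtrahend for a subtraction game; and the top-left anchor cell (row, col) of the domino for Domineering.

PV length from [.XX/..X/OO.]: 1 ply

p1 O@[.XX/..X/OO.]: (0,0)[OXX/..X/OO.]-1 (1,0)[.XX/O.X/OO.]-1 (1,1)[.XX/.OX/OO.]-1 (2,2)[.XX/..X/OOO]+1*
p2 X@[.XX/..X/OOO] terminal -1; root [.XX/..X/OO.] d5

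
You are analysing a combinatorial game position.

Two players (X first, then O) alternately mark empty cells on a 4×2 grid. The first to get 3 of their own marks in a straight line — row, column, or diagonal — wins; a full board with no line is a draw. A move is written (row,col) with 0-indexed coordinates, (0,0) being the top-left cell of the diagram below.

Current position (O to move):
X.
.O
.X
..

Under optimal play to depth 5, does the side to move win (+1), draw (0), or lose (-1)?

value(X./.O/.X/.., O) = 0

ply 1, O at X./.O/.X/.. | (0,1)=+0→XO/.O/.X/..*; (1,0)=+0→X./OO/.X/..; (2,0)=+0→X./.O/OX/..; (3,0)=+0→X./.O/.X/O.; (3,1)=+0→X./.O/.X/.O
ply 2, X at XO/.O/.X/.. | (1,0)=+0→XO/XO/.X/..*; (2,0)=+0→XO/.O/XX/..; (3,0)=+0→XO/.O/.X/X.; (3,1)=+0→XO/.O/.X/.X
ply 3, O at XO/XO/.X/.. | (2,0)=+0→XO/XO/OX/..*; (3,0)=-1→XO/XO/.X/O.; (3,1)=-1→XO/XO/.X/.O
ply 4, X at XO/XO/OX/.. | (3,0)=+0→XO/XO/OX/X.*; (3,1)=+0→XO/XO/OX/.X
ply 5, O at XO/XO/OX/X. | (3,1)=+0→XO/XO/OX/XO*
ply 6: XO/XO/OX/XO is terminal +0 (X); from X./.O/.X/.. depth 5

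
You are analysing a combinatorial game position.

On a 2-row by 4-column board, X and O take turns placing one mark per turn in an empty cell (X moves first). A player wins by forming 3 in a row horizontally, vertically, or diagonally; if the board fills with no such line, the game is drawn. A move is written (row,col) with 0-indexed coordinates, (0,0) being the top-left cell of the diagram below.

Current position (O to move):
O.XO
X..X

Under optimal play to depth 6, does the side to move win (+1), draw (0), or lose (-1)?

value(O.XO/X..X, O) = 0

p1 O@[O.XO/X..X]: (0,1)[OOXO/X..X]+0* (1,1)[O.XO/XO.X]+0 (1,2)[O.XO/X.OX]+0
p2 X@[OOXO/X..X]: (1,1)[OOXO/XX.X]+0* (1,2)[OOXO/X.XX]+0
p3 O@[OOXO/XX.X]: (1,2)[OOXO/XXOX]+0*
p4 X@[OOXO/XXOX] terminal +0; root [O.XO/X..X] d6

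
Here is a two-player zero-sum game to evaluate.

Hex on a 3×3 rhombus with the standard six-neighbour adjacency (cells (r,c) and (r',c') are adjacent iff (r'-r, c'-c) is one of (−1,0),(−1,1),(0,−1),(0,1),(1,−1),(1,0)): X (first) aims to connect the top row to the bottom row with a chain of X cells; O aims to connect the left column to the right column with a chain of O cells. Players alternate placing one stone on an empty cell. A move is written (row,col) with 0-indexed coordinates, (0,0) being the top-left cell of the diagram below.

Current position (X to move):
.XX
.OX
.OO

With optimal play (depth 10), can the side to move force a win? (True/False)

ply 1, X at .XX/.OX/.OO | (0,0)=-1→XXX/.OX/.OO*; (1,0)=-1→.XX/XOX/.OO; (2,0)=-1→.XX/.OX/XOO
ply 2, O at XXX/.OX/.OO | (1,0)=+1→XXX/OOX/.OO*; (2,0)=+1→XXX/.OX/OOO
ply 3: XXX/OOX/.OO is terminal -1 (X); from .XX/.OX/.OO depth 10

X winning at [.XX/.OX/.OO]: False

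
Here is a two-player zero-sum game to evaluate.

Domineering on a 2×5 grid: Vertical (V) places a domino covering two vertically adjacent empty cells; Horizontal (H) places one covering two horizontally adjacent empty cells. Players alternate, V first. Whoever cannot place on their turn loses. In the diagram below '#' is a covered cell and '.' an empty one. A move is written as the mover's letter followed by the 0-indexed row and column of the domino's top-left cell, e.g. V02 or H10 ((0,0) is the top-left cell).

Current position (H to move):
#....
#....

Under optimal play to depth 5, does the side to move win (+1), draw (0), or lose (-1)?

p1 H@[#..../#....]: H01[###../#....]-1 H02[#.##./#....]+1* H03[#..##/#....]-1 H11[#..../###..]-1 H12[#..../#.##.]+1 H13[#..../#..##]-1
p2 V@[#.##./#....]: V01[####./##...]-1* V04[#.###/#...#]-1
p3 H@[####./##...]: H12[####./####.]-1 H13[####./##.##]+1*
p4 V@[####./##.##] terminal -1; root [#..../#....] d5

value(#..../#...., H) = +1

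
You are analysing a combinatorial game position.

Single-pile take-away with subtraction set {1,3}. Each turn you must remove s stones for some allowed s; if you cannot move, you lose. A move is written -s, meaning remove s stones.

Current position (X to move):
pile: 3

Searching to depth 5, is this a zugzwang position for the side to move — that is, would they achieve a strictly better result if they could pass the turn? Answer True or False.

zugzwang(3, X) = False

p1 X@[3]: -1[2]+1* -3[0]+1
p2 O@[2]: -1[1]-1*
p3 X@[1]: -1[0]+1*
p4 O@[0] terminal -1; root [3] d5
suppose X passes — search the same position with O to move:
pass> p1 O@[3]: -1[2]+1* -3[0]+1
pass> p2 X@[2]: -1[1]-1*
pass> p3 O@[1]: -1[0]+1*
pass> p4 X@[0] terminal -1; root [3] d5
for X: play +1, pass -1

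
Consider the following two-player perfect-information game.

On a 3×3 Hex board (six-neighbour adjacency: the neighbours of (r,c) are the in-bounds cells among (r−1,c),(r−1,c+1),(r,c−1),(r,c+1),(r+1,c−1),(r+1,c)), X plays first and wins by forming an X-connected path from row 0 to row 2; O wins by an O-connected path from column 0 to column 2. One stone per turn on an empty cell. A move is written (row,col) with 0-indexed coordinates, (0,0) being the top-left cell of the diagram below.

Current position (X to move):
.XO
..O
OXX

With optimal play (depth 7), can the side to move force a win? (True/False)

X winning at [.XO/..O/OXX]: True

ply 1, X at .XO/..O/OXX | (0,0)=-1→XXO/..O/OXX; (1,0)=-1→.XO/X.O/OXX; (1,1)=+1→.XO/.XO/OXX*
ply 2: .XO/.XO/OXX is terminal -1 (O); from .XO/..O/OXX depth 7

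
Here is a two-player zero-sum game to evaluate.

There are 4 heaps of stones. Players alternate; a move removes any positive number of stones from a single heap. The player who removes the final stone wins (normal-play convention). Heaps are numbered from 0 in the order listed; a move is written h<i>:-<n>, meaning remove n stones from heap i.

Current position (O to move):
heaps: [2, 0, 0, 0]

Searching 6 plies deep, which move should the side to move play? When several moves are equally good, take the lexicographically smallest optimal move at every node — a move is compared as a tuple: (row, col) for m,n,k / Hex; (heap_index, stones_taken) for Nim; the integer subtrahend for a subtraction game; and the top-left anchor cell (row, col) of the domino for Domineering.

O's best at [(2,0,0,0)]: h0:-2

[(2,0,0,0)] O move#1: h0:-1:-1/(1,0,0,0), h0:-2:+1/(0,0,0,0)*
[(0,0,0,0)] end (terminal -1, X#2); searched (2,0,0,0) to 6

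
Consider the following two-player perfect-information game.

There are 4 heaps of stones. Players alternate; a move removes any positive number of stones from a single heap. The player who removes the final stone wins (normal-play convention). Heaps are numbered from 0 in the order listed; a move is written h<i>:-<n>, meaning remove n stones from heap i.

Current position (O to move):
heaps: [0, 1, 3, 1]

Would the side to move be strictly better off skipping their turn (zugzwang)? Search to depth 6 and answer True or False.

p1 O@[(0,1,3,1)]: h1:-1[(0,0,3,1)]-1 h2:-1[(0,1,2,1)]-1 h2:-2[(0,1,1,1)]-1 h2:-3[(0,1,0,1)]+1* h3:-1[(0,1,3,0)]-1
p2 X@[(0,1,0,1)]: h1:-1[(0,0,0,1)]-1* h3:-1[(0,1,0,0)]-1
p3 O@[(0,0,0,1)]: h3:-1[(0,0,0,0)]+1*
p4 X@[(0,0,0,0)] terminal -1; root [(0,1,3,1)] d6
pass branch (X moves first from the same position):
  | p1 X@[(0,1,3,1)]: h1:-1[(0,0,3,1)]-1 h2:-1[(0,1,2,1)]-1 h2:-2[(0,1,1,1)]-1 h2:-3[(0,1,0,1)]+1* h3:-1[(0,1,3,0)]-1
  | p2 O@[(0,1,0,1)]: h1:-1[(0,0,0,1)]-1* h3:-1[(0,1,0,0)]-1
  | p3 X@[(0,0,0,1)]: h3:-1[(0,0,0,0)]+1*
  | p4 O@[(0,0,0,0)] terminal -1; root [(0,1,3,1)] d6
O moving scores +1; O passing scores -1

zugzwang((0,1,3,1), O) = False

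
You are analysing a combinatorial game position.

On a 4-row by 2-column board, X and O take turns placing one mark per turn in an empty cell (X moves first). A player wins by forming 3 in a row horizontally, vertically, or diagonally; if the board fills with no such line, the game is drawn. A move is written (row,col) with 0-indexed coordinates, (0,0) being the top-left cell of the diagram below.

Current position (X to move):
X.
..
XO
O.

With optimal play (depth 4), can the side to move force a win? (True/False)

[X./../XO/O.] X move#1: (0,1):+0/XX/../XO/O., (1,0):+1/X./X./XO/O.*, (1,1):+0/X./.X/XO/O., (3,1):+0/X./../XO/OX
[X./X./XO/O.] end (terminal -1, O#2); searched X./../XO/O. to 4

X winning at [X./../XO/O.]: True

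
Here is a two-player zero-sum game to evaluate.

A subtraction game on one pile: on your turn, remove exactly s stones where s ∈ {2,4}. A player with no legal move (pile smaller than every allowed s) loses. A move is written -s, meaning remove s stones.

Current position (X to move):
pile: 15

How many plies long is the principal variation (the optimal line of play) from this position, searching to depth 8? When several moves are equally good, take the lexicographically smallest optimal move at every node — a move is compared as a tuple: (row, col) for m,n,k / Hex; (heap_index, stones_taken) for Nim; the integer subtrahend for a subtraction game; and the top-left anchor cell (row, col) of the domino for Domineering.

PV length from [15]: 5 plies

p1 X@[15]: -2[13]+1* -4[11]-1
p2 O@[13]: -2[11]-1* -4[9]-1
p3 X@[11]: -2[9]-1 -4[7]+1*
p4 O@[7]: -2[5]-1* -4[3]-1
p5 X@[5]: -2[3]-1 -4[1]+1*
p6 O@[1] terminal -1; root [15] d8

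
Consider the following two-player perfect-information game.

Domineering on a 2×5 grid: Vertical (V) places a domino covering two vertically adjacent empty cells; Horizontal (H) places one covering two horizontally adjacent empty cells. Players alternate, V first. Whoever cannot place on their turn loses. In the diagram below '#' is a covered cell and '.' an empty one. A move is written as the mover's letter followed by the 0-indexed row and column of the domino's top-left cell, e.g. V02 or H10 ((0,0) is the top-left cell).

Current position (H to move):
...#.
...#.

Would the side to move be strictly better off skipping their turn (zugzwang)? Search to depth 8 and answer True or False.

zugzwang(...#./...#., H) = False

p1 H@[...#./...#.]: H00[##.#./...#.]-1* H01[.###./...#.]-1 H10[...#./##.#.]-1 H11[...#./.###.]-1
p2 V@[##.#./...#.]: V02[####./..##.]+1* V04[##.##/...##]-1
p3 H@[####./..##.]: H10[####./####.]-1*
p4 V@[####./####.]: V04[#####/#####]+1*
p5 H@[#####/#####] terminal -1; root [...#./...#.] d8
pass branch (V moves first from the same position):
  | p1 V@[...#./...#.]: V00[#..#./#..#.]-1 V01[.#.#./.#.#.]+1* V02[..##./..##.]-1 V04[...##/...##]-1
  | p2 H@[.#.#./.#.#.] terminal -1; root [...#./...#.] d8
H moving scores -1; H passing scores -1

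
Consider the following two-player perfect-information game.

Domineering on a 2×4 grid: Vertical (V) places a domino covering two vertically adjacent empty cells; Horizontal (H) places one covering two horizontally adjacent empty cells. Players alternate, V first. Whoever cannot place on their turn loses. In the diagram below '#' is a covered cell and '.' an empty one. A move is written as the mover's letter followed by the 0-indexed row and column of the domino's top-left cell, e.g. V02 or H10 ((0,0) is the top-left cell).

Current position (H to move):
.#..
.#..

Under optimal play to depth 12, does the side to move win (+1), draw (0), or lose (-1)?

ply 1, H at .#../.#.. | H02=+1→.###/.#..*; H12=+1→.#../.###
ply 2, V at .###/.#.. | V00=-1→####/##..*
ply 3, H at ####/##.. | H12=+1→####/####*
ply 4: ####/#### is terminal -1 (V); from .#../.#.. depth 12

value(.#../.#.., H) = +1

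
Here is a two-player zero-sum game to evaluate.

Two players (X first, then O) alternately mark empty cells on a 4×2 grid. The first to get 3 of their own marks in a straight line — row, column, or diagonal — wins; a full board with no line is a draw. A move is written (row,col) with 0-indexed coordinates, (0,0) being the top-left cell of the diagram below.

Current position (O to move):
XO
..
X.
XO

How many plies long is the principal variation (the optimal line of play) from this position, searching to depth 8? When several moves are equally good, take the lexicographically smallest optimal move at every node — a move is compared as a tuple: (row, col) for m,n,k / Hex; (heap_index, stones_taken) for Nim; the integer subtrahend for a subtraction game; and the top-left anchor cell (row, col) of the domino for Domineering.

[XO/../X./XO] O move#1: (1,0):+0/XO/O./X./XO*, (1,1):-1/XO/.O/X./XO, (2,1):-1/XO/../XO/XO
[XO/O./X./XO] X move#2: (1,1):+0/XO/OX/X./XO*, (2,1):+0/XO/O./XX/XO
[XO/OX/X./XO] O move#3: (2,1):+0/XO/OX/XO/XO*
[XO/OX/XO/XO] end (terminal +0, X#4); searched XO/../X./XO to 8

PV length from [XO/../X./XO]: 3 plies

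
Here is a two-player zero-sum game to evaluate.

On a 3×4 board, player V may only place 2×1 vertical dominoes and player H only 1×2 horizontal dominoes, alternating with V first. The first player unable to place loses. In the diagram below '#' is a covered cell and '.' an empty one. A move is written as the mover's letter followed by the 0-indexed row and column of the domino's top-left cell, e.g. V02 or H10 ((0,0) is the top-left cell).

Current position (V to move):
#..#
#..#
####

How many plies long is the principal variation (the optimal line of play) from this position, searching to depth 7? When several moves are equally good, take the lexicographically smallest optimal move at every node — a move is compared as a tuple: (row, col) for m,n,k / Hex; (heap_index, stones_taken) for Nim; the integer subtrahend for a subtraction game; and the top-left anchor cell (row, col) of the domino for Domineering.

p1 V@[#..#/#..#/####]: V01[##.#/##.#/####]+1* V02[#.##/#.##/####]+1
p2 H@[##.#/##.#/####] terminal -1; root [#..#/#..#/####] d7

PV length from [#..#/#..#/####]: 1 ply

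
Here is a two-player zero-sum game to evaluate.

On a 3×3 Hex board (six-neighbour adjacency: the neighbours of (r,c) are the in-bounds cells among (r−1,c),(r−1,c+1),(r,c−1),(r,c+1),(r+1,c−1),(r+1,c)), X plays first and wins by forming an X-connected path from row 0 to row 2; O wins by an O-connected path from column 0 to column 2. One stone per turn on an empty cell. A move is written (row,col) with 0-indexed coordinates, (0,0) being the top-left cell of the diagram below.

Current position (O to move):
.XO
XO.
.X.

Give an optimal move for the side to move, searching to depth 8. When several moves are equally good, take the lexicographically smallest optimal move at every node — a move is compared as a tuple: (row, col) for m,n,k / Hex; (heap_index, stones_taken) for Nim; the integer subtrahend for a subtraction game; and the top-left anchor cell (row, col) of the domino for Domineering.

O's best at [.XO/XO./.X.]: (2,0)

ply 1, O at .XO/XO./.X. | (0,0)=-1→OXO/XO./.X.; (1,2)=-1→.XO/XOO/.X.; (2,0)=+1→.XO/XO./OX.*; (2,2)=-1→.XO/XO./.XO
ply 2: .XO/XO./OX. is terminal -1 (X); from .XO/XO./.X. depth 8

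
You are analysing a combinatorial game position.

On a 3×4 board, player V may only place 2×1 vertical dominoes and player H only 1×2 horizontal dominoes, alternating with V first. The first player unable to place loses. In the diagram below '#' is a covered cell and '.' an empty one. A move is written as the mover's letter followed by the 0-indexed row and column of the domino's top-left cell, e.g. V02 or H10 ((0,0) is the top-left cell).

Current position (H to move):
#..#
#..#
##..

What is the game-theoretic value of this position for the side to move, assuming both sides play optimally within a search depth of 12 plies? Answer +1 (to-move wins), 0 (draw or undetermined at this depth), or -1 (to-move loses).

p1 H@[#..#/#..#/##..]: H01[####/#..#/##..]-1 H11[#..#/####/##..]+1* H22[#..#/#..#/####]-1
p2 V@[#..#/####/##..] terminal -1; root [#..#/#..#/##..] d12

value(#..#/#..#/##.., H) = +1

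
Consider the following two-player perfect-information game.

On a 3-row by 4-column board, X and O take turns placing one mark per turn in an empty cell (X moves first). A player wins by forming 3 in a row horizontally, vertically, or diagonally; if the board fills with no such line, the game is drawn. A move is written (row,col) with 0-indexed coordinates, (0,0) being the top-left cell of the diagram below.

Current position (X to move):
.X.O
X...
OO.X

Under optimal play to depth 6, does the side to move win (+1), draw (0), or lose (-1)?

value(.X.O/X.../OO.X, X) = +1

[.X.O/X.../OO.X] X move#1: (0,0):-1/XX.O/X.../OO.X, (0,2):-1/.XXO/X.../OO.X, (1,1):-1/.X.O/XX../OO.X, (1,2):+1/.X.O/X.X./OO.X*, (1,3):-1/.X.O/X..X/OO.X, (2,2):-1/.X.O/X.../OOXX
[.X.O/X.X./OO.X] end (terminal -1, O#2); searched .X.O/X.../OO.X to 6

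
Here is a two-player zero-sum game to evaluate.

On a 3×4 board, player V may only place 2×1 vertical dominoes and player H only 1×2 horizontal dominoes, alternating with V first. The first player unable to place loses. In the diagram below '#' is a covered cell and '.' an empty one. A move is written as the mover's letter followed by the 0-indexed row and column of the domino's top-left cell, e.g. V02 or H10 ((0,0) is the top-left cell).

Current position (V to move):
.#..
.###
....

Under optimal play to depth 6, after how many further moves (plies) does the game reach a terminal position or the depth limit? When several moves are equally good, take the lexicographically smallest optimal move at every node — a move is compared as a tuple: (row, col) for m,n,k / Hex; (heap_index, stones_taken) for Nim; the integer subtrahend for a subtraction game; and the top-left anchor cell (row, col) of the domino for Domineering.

[.#../.###/....] V move#1: V00:-1/##../####/....*, V10:-1/.#../####/#...
[##../####/....] H move#2: H02:+1/####/####/....*, H20:+1/##../####/##.., H21:+1/##../####/.##., H22:+1/##../####/..##
[####/####/....] end (terminal -1, V#3); searched .#../.###/.... to 6

PV length from [.#../.###/....]: 2 plies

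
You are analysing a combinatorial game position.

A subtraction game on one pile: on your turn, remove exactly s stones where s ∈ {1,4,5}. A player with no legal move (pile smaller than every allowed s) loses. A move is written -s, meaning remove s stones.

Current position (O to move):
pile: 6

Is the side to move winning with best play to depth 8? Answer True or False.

O winning at [6]: True

p1 O@[6]: -1[5]-1 -4[2]+1* -5[1]-1
p2 X@[2]: -1[1]-1*
p3 O@[1]: -1[0]+1*
p4 X@[0] terminal -1; root [6] d8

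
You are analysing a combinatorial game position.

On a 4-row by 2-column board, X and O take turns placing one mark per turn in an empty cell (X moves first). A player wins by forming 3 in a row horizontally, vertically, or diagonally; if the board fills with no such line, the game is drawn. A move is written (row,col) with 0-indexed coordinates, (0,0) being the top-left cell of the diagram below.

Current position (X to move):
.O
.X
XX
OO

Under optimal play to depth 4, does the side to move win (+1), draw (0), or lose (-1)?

p1 X@[.O/.X/XX/OO]: (0,0)[XO/.X/XX/OO]+0* (1,0)[.O/XX/XX/OO]+0
p2 O@[XO/.X/XX/OO]: (1,0)[XO/OX/XX/OO]+0*
p3 X@[XO/OX/XX/OO] terminal +0; root [.O/.X/XX/OO] d4

value(.O/.X/XX/OO, X) = 0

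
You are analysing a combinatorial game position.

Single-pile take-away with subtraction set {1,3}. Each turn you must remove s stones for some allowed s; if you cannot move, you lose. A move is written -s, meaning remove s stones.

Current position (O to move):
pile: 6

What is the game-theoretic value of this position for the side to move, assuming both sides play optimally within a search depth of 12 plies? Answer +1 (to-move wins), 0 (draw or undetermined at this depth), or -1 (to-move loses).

value(6, O) = -1

[6] O move#1: -1:-1/5*, -3:-1/3
[5] X move#2: -1:+1/4*, -3:+1/2
[4] O move#3: -1:-1/3*, -3:-1/1
[3] X move#4: -1:+1/2*, -3:+1/0
[2] O move#5: -1:-1/1*
[1] X move#6: -1:+1/0*
[0] end (terminal -1, O#7); searched 6 to 12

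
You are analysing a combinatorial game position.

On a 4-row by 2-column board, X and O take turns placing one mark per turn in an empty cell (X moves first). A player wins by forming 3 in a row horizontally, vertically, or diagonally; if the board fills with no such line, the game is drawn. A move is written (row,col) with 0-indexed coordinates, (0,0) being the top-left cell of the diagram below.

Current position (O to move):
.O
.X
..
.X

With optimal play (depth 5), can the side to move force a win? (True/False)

O winning at [.O/.X/../.X]: False

p1 O@[.O/.X/../.X]: (0,0)[OO/.X/../.X]-1 (1,0)[.O/OX/../.X]-1 (2,0)[.O/.X/O./.X]-1 (2,1)[.O/.X/.O/.X]+0* (3,0)[.O/.X/../OX]-1
p2 X@[.O/.X/.O/.X]: (0,0)[XO/.X/.O/.X]+0* (1,0)[.O/XX/.O/.X]+0 (2,0)[.O/.X/XO/.X]+0 (3,0)[.O/.X/.O/XX]+0
p3 O@[XO/.X/.O/.X]: (1,0)[XO/OX/.O/.X]+0* (2,0)[XO/.X/OO/.X]+0 (3,0)[XO/.X/.O/OX]+0
p4 X@[XO/OX/.O/.X]: (2,0)[XO/OX/XO/.X]+0* (3,0)[XO/OX/.O/XX]+0
p5 O@[XO/OX/XO/.X]: (3,0)[XO/OX/XO/OX]+0*
p6 X@[XO/OX/XO/OX] terminal +0; root [.O/.X/../.X] d5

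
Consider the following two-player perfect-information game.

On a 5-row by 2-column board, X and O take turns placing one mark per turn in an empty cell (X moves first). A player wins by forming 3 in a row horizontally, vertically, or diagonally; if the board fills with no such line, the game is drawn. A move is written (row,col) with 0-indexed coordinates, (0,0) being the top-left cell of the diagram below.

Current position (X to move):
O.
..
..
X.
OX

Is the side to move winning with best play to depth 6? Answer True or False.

X winning at [O./../../X./OX]: False

p1 X@[O./../../X./OX]: (0,1)[OX/../../X./OX]+0* (1,0)[O./X./../X./OX]+0 (1,1)[O./.X/../X./OX]+0 (2,0)[O./../X./X./OX]+0 (2,1)[O./../.X/X./OX]+0 (3,1)[O./../../XX/OX]+0
p2 O@[OX/../../X./OX]: (1,0)[OX/O./../X./OX]+0* (1,1)[OX/.O/../X./OX]+0 (2,0)[OX/../O./X./OX]+0 (2,1)[OX/../.O/X./OX]+0 (3,1)[OX/../../XO/OX]+0
p3 X@[OX/O./../X./OX]: (1,1)[OX/OX/../X./OX]-1 (2,0)[OX/O./X./X./OX]+0* (2,1)[OX/O./.X/X./OX]-1 (3,1)[OX/O./../XX/OX]-1
p4 O@[OX/O./X./X./OX]: (1,1)[OX/OO/X./X./OX]+0* (2,1)[OX/O./XO/X./OX]+0 (3,1)[OX/O./X./XO/OX]+0
p5 X@[OX/OO/X./X./OX]: (2,1)[OX/OO/XX/X./OX]+0* (3,1)[OX/OO/X./XX/OX]+0
p6 O@[OX/OO/XX/X./OX]: (3,1)[OX/OO/XX/XO/OX]+0*
p7 X@[OX/OO/XX/XO/OX] terminal +0; root [O./../../X./OX] d6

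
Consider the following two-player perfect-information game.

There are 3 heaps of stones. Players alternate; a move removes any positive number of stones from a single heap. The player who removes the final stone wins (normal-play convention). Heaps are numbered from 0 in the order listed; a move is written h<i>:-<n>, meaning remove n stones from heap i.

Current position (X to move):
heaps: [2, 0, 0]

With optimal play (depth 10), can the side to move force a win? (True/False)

p1 X@[(2,0,0)]: h0:-1[(1,0,0)]-1 h0:-2[(0,0,0)]+1*
p2 O@[(0,0,0)] terminal -1; root [(2,0,0)] d10

X winning at [(2,0,0)]: True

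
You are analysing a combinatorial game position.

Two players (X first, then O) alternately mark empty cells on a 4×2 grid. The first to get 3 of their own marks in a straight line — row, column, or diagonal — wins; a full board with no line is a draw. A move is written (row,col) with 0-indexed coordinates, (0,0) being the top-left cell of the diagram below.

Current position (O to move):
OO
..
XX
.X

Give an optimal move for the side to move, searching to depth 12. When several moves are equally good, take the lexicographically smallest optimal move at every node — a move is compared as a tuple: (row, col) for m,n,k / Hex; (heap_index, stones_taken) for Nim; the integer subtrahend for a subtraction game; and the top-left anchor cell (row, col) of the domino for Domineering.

p1 O@[OO/../XX/.X]: (1,0)[OO/O./XX/.X]-1 (1,1)[OO/.O/XX/.X]+0* (3,0)[OO/../XX/OX]-1
p2 X@[OO/.O/XX/.X]: (1,0)[OO/XO/XX/.X]+0* (3,0)[OO/.O/XX/XX]+0
p3 O@[OO/XO/XX/.X]: (3,0)[OO/XO/XX/OX]+0*
p4 X@[OO/XO/XX/OX] terminal +0; root [OO/../XX/.X] d12

O's best at [OO/../XX/.X]: (1,1)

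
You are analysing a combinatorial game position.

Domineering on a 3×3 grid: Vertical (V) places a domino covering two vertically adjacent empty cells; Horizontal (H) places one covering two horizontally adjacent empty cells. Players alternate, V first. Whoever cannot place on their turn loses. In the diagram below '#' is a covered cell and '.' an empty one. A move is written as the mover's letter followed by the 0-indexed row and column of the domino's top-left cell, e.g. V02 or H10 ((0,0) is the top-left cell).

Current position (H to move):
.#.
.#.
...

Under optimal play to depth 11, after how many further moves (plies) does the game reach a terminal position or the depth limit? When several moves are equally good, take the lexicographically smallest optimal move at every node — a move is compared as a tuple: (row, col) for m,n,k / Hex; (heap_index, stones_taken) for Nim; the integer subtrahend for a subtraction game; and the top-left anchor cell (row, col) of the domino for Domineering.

PV length from [.#./.#./...]: 2 plies

p1 H@[.#./.#./...]: H20[.#./.#./##.]-1* H21[.#./.#./.##]-1
p2 V@[.#./.#./##.]: V00[##./##./##.]+1* V02[.##/.##/##.]+1 V12[.#./.##/###]+1
p3 H@[##./##./##.] terminal -1; root [.#./.#./...] d11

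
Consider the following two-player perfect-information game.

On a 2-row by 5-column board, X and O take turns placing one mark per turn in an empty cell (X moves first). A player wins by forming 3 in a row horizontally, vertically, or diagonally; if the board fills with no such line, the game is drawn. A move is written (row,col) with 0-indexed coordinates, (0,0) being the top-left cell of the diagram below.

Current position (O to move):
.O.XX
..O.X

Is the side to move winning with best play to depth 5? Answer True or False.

O winning at [.O.XX/..O.X]: True

[.O.XX/..O.X] O move#1: (0,0):-1/OO.XX/..O.X, (0,2):+1/.OOXX/..O.X*, (1,0):-1/.O.XX/O.O.X, (1,1):-1/.O.XX/.OO.X, (1,3):-1/.O.XX/..OOX
[.OOXX/..O.X] X move#2: (0,0):-1/XOOXX/..O.X*, (1,0):-1/.OOXX/X.O.X, (1,1):-1/.OOXX/.XO.X, (1,3):-1/.OOXX/..OXX
[XOOXX/..O.X] O move#3: (1,0):+0/XOOXX/O.O.X, (1,1):+1/XOOXX/.OO.X*, (1,3):+0/XOOXX/..OOX
[XOOXX/.OO.X] X move#4: (1,0):-1/XOOXX/XOO.X*, (1,3):-1/XOOXX/.OOXX
[XOOXX/XOO.X] O move#5: (1,3):+1/XOOXX/XOOOX*
[XOOXX/XOOOX] end (terminal -1, X#6); searched .O.XX/..O.X to 5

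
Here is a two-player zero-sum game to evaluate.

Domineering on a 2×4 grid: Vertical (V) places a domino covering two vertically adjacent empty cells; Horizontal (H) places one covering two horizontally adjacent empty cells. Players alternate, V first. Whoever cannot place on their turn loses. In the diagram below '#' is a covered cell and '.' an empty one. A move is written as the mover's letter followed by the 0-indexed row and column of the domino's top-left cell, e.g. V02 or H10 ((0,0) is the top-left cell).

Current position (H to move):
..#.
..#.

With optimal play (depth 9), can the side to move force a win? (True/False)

H winning at [..#./..#.]: True

ply 1, H at ..#./..#. | H00=+1→###./..#.*; H10=+1→..#./###.
ply 2, V at ###./..#. | V03=-1→####/..##*
ply 3, H at ####/..## | H10=+1→####/####*
ply 4: ####/#### is terminal -1 (V); from ..#./..#. depth 9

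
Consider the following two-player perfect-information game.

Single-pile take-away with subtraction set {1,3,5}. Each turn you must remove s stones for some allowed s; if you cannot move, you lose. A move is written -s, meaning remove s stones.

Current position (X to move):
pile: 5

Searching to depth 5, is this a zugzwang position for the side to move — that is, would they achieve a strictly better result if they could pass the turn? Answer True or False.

ply 1, X at 5 | -1=+1→4*; -3=+1→2; -5=+1→0
ply 2, O at 4 | -1=-1→3*; -3=-1→1
ply 3, X at 3 | -1=+1→2*; -3=+1→0
ply 4, O at 2 | -1=-1→1*
ply 5, X at 1 | -1=+1→0*
ply 6: 0 is terminal -1 (O); from 5 depth 5
suppose X passes — search the same position with O to move:
pass> ply 1, O at 5 | -1=+1→4*; -3=+1→2; -5=+1→0
pass> ply 2, X at 4 | -1=-1→3*; -3=-1→1
pass> ply 3, O at 3 | -1=+1→2*; -3=+1→0
pass> ply 4, X at 2 | -1=-1→1*
pass> ply 5, O at 1 | -1=+1→0*
pass> ply 6: 0 is terminal -1 (X); from 5 depth 5
for X: play +1, pass -1

zugzwang(5, X) = False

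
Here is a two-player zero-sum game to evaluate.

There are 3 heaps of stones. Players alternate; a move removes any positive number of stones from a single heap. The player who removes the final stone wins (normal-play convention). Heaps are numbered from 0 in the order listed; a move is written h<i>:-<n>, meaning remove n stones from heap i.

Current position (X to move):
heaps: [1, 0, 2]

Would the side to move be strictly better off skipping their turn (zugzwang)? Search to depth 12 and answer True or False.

[(1,0,2)] X move#1: h0:-1:-1/(0,0,2), h2:-1:+1/(1,0,1)*, h2:-2:-1/(1,0,0)
[(1,0,1)] O move#2: h0:-1:-1/(0,0,1)*, h2:-1:-1/(1,0,0)
[(0,0,1)] X move#3: h2:-1:+1/(0,0,0)*
[(0,0,0)] end (terminal -1, O#4); searched (1,0,2) to 12
if X skipped the turn, O would face:
~ [(1,0,2)] O move#1: h0:-1:-1/(0,0,2), h2:-1:+1/(1,0,1)*, h2:-2:-1/(1,0,0)
~ [(1,0,1)] X move#2: h0:-1:-1/(0,0,1)*, h2:-1:-1/(1,0,0)
~ [(0,0,1)] O move#3: h2:-1:+1/(0,0,0)*
~ [(0,0,0)] end (terminal -1, X#4); searched (1,0,2) to 12
compare (X): move=+1 vs pass=-1

zugzwang((1,0,2), X) = False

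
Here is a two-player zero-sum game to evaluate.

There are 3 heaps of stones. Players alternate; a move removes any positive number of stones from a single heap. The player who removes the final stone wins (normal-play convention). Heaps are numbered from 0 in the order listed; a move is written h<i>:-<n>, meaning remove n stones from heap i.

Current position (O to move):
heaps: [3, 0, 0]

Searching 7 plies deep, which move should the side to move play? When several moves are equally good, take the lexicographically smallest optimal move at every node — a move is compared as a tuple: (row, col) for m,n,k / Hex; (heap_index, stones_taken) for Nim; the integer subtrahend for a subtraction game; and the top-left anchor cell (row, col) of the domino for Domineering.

O's best at [(3,0,0)]: h0:-3

ply 1, O at (3,0,0) | h0:-1=-1→(2,0,0); h0:-2=-1→(1,0,0); h0:-3=+1→(0,0,0)*
ply 2: (0,0,0) is terminal -1 (X); from (3,0,0) depth 7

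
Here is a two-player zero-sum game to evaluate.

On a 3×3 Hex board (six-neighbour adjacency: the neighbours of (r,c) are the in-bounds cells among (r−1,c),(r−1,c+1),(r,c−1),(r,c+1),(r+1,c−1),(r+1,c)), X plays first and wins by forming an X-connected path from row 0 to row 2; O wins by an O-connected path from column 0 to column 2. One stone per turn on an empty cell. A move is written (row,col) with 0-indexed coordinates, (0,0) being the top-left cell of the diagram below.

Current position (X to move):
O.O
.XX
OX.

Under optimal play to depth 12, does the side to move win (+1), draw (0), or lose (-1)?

[O.O/.XX/OX.] X move#1: (0,1):+1/OXO/.XX/OX.*, (1,0):-1/O.O/XXX/OX., (2,2):-1/O.O/.XX/OXX
[OXO/.XX/OX.] end (terminal -1, O#2); searched O.O/.XX/OX. to 12

value(O.O/.XX/OX., X) = +1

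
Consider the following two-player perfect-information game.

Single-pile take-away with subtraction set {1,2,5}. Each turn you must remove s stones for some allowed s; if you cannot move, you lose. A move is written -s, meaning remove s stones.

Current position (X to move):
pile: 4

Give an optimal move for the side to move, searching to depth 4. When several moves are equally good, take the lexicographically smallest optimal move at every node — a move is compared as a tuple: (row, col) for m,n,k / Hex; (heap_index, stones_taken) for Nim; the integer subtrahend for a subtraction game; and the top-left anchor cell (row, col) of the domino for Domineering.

X's best at [4]: -1

[4] X move#1: -1:+1/3*, -2:-1/2
[3] O move#2: -1:-1/2*, -2:-1/1
[2] X move#3: -1:-1/1, -2:+1/0*
[0] end (terminal -1, O#4); searched 4 to 4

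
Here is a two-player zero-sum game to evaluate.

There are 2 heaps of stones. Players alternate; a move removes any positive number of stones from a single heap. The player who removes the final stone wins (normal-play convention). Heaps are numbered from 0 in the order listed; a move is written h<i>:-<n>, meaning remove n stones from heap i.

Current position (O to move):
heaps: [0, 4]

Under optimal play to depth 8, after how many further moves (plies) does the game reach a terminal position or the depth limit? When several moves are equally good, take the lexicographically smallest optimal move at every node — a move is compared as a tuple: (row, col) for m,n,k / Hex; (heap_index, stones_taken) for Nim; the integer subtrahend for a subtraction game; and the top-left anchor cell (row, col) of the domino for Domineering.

PV length from [(0,4)]: 1 ply

ply 1, O at (0,4) | h1:-1=-1→(0,3); h1:-2=-1→(0,2); h1:-3=-1→(0,1); h1:-4=+1→(0,0)*
ply 2: (0,0) is terminal -1 (X); from (0,4) depth 8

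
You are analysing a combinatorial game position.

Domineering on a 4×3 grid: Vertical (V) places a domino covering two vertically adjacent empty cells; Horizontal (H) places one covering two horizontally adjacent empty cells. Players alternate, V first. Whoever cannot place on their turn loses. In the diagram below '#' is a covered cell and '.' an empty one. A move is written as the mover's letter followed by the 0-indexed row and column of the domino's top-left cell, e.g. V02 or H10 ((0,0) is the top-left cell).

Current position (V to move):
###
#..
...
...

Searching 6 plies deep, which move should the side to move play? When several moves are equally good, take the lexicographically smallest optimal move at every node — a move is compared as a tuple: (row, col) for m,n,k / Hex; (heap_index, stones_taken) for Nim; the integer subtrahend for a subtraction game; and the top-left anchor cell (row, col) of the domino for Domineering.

[###/#../.../...] V move#1: V11:+1/###/##./.#./...*, V12:-1/###/#.#/..#/..., V20:-1/###/#../#../#.., V21:+1/###/#../.#./.#., V22:-1/###/#../..#/..#
[###/##./.#./...] H move#2: H30:-1/###/##./.#./##.*, H31:-1/###/##./.#./.##
[###/##./.#./##.] V move#3: V12:+1/###/###/.##/##.*, V22:+1/###/##./.##/###
[###/###/.##/##.] end (terminal -1, H#4); searched ###/#../.../... to 6

V's best at [###/#../.../...]: V11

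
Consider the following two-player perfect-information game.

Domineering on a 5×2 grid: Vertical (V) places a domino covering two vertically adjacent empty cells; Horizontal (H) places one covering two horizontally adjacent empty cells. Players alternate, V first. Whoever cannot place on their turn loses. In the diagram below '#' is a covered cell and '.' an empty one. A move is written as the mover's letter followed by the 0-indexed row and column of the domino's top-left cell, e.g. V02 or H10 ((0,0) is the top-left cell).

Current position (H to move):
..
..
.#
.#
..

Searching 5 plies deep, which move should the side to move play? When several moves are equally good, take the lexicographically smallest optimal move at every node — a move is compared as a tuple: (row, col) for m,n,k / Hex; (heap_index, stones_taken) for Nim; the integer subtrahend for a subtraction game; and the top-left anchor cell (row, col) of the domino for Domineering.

[../../.#/.#/..] H move#1: H00:+1/##/../.#/.#/..*, H10:+1/../##/.#/.#/.., H40:-1/../../.#/.#/##
[##/../.#/.#/..] V move#2: V10:-1/##/#./##/.#/..*, V20:-1/##/../##/##/.., V30:-1/##/../.#/##/#.
[##/#./##/.#/..] H move#3: H40:+1/##/#./##/.#/##*
[##/#./##/.#/##] end (terminal -1, V#4); searched ../../.#/.#/.. to 5

H's best at [../../.#/.#/..]: H00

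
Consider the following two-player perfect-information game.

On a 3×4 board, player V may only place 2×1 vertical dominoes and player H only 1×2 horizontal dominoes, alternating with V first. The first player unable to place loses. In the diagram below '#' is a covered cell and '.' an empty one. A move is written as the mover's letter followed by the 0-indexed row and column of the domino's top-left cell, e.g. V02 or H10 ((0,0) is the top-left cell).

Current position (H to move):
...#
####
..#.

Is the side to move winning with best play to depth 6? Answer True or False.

[...#/####/..#.] H move#1: H00:+1/##.#/####/..#.*, H01:+1/.###/####/..#., H20:+1/...#/####/###.
[##.#/####/..#.] end (terminal -1, V#2); searched ...#/####/..#. to 6

H winning at [...#/####/..#.]: True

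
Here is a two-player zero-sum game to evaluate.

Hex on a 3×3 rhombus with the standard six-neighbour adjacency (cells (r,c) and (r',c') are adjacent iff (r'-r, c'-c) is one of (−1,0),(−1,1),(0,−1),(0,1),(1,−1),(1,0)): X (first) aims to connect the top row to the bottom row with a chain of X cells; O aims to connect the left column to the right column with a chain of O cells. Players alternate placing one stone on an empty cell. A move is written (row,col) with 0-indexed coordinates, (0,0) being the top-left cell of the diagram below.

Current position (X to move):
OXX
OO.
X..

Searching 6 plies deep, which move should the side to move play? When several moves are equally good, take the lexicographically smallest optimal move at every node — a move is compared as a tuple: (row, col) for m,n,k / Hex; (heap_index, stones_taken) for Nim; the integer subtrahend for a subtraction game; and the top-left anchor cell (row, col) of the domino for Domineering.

[OXX/OO./X..] X move#1: (1,2):+1/OXX/OOX/X..*, (2,1):-1/OXX/OO./XX., (2,2):-1/OXX/OO./X.X
[OXX/OOX/X..] O move#2: (2,1):-1/OXX/OOX/XO.*, (2,2):-1/OXX/OOX/X.O
[OXX/OOX/XO.] X move#3: (2,2):+1/OXX/OOX/XOX*
[OXX/OOX/XOX] end (terminal -1, O#4); searched OXX/OO./X.. to 6

X's best at [OXX/OO./X..]: (1,2)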